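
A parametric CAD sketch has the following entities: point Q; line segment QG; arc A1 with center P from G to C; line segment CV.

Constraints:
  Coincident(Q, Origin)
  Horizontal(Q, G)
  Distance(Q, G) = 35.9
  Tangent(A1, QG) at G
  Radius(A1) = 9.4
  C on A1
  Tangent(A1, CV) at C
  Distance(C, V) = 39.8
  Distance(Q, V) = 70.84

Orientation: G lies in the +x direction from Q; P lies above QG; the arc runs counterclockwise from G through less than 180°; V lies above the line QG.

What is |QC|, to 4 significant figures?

45.68

Q is at the origin; Q and G share the same y with |QG| = 35.9 and G on the +x side, so G = (35.90, 0.000). A1 meets QG tangentially, so PG is at right angles to QG, so P = G + (0, 9.4) = (35.90, 9.400). Since PC ⟂ CV (tangency), |PV| = √(9.4² + 39.8²) = 40.89 regardless of where C sits on A1. So V lies on both circle(Q, 70.84) and circle(P, 40.89); the above-QG intersection is V = (53.68, 46.23). C is the foot of the tangent from V: C = (45.08, 7.369).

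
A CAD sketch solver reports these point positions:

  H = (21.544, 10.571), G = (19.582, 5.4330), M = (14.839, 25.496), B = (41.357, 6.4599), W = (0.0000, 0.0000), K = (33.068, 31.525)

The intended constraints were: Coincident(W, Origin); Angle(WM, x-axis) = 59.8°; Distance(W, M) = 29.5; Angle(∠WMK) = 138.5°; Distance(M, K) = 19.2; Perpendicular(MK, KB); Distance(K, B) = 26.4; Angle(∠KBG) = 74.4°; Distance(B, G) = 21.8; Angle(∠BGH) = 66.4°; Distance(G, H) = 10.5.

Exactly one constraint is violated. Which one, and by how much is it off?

Distance(G, H) = 10.5 — off by 5.00.

W = (0.00, 0.00) ✓; WM at 59.80° ✓; |WM| = 29.50 ✓; ∠WMK = 138.5° ✓; |MK| = 19.20 ✓; ∠(MK, KB) = 90.00° ✓; |KB| = 26.40 ✓; ∠KBG = 74.40° ✓; |BG| = 21.80 ✓; ∠BGH = 66.40° ✓; |GH| = 5.500 ✗.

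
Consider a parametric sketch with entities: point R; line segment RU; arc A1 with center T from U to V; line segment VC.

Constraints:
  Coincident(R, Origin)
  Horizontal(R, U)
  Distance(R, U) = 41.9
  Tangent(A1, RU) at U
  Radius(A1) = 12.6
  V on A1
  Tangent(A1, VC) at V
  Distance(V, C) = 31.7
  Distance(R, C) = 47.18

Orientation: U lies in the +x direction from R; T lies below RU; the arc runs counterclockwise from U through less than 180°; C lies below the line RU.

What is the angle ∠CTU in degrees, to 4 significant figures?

146.7°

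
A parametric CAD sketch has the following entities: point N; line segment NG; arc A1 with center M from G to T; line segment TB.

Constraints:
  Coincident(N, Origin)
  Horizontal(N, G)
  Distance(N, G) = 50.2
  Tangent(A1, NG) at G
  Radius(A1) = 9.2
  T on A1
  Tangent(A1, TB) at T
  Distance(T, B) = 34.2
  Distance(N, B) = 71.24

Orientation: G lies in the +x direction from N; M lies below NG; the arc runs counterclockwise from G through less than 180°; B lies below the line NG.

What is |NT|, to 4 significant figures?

43.79

Checks: ∠(MG, GN) = 90.00° ✓; |MT| = 9.200 ✓; ∠(MT, TB) = 90.00° ✓; |TB| = 34.20 ✓; |NB| = 71.24 ✓.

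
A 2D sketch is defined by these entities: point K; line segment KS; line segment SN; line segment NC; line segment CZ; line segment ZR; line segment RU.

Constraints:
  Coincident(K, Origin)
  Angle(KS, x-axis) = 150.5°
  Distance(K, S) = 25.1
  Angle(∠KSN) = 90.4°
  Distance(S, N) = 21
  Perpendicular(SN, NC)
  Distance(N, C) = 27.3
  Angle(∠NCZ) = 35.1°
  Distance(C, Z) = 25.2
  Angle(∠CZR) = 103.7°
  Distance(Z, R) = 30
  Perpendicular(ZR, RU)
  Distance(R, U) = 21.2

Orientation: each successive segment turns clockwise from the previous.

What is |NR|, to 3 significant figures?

16.7

∠NCZ = 35.1° gives CZ at -174° from the x-axis; with |CZ| = 25.2, Z = (-12.8, 14.8). ∠CZR = 103.7° gives ZR at 110° from the x-axis; with |ZR| = 30.0, R = (-23.0, 43.0). Then |NR| = |R − N| = 16.7.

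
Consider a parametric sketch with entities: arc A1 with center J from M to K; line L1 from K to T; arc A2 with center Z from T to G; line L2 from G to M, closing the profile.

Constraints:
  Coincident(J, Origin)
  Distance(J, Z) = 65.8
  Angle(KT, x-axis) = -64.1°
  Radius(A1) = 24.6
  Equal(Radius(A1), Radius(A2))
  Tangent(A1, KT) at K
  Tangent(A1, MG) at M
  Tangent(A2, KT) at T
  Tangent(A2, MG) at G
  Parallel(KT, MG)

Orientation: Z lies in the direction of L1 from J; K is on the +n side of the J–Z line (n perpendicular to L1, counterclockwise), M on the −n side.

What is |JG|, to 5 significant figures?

70.248

The slot axis is L1's direction at -64.1°, so u = (cos -64.1°, sin -64.1°) = (0.43680, -0.89956) and n = (−sin -64.1°, cos -64.1°) = (0.89956, 0.43680). J is at the origin and Z lies 65.8 along u from J, so Z = 65.8·u = (28.742, -59.191). Tangency of A1 to both parallel lines with radius 24.6 puts K and M at J ± 24.6·n: K = (22.129, 10.745), M = (-22.129, -10.745). Equal radii place T and G the same way about Z: T = Z + 24.6·n = (50.871, -48.446), G = Z − 24.6·n = (6.6124, -69.936). Then |JG| = |G − J| = 70.248.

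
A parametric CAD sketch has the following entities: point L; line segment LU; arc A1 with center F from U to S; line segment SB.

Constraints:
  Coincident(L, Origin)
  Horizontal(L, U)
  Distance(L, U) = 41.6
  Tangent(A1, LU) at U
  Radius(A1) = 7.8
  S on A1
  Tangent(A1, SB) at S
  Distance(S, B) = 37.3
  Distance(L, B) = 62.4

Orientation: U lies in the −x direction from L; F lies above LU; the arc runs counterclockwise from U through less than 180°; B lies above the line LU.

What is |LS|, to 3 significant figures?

35.3

L is at the origin; L and U share the same y with |LU| = 41.6 and U on the −x side, so U = (-41.6, 0.00). The tangent condition forces FU to be normal to LU, so F = U + (0, 7.8) = (-41.6, 7.80). Since FS ⟂ SB (tangency), |FB| = √(7.8² + 37.3²) = 38.1 regardless of where S sits on A1. So B lies on both circle(L, 62.4) and circle(F, 38.1); the above-LU intersection is B = (-42.3, 45.9). S is the foot of the tangent from B: S = (-34.0, 9.53).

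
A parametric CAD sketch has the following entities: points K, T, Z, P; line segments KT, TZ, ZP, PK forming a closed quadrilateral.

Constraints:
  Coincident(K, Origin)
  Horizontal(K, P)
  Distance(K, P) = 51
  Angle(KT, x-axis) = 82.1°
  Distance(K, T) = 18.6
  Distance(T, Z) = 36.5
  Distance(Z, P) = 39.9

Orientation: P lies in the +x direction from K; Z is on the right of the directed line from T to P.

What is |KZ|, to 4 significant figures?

21.63

K is at the origin; K and P share the same y with |KP| = 51.0 and P in +x, so P = (51.0, 0). KT runs at 82.1° with |KT| = 18.6, so T = (2.556, 18.42). Z is determined by |TZ| = 36.5 and |ZP| = 39.9 together: it lies at the intersection of circle(T, 36.5) and circle(P, 39.9). With |TP| = 51.83, the foot of the radical line on TP is 23.41 from T and the perpendicular offset is √(36.5² − 23.41²) = 28.01. Taking the right-of-TP solution: Z = (14.48, -16.07).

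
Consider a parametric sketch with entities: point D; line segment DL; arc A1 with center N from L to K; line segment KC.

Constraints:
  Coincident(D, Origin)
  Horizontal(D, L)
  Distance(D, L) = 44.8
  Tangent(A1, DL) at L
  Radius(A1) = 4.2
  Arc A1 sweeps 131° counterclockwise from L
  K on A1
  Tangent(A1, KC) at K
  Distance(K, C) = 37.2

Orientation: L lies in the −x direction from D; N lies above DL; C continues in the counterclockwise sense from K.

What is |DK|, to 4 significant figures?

42.21

Since A1 is tangent to DL there, NL ⟂ DL, so N = L + (0, 4.2) = (-44.80, 4.200). On A1, L sits at bearing -90° from N; a 131° counterclockwise sweep puts K at bearing 41°, so K = N + 4.2·(cos 41°, sin 41°) = (-41.63, 6.955). Then |DK| = |K − D| = 42.21.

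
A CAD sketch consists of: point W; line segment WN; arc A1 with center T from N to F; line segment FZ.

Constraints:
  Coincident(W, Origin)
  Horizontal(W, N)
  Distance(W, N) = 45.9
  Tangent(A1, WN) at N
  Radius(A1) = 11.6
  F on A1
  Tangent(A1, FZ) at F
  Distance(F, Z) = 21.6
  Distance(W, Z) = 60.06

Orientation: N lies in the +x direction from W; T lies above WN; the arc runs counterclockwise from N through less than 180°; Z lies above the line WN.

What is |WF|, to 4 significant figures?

58.83

W is at the origin; WN is horizontal with |WN| = 45.9 and N on the +x side, so N = (45.90, 0.000). Tangency of A1 to WN means the radius TN is perpendicular to WN, so T = N + (0, 11.6) = (45.90, 11.60). Since TF ⟂ FZ (tangency), |TZ| = √(11.6² + 21.6²) = 24.52 regardless of where F sits on A1. So Z lies on both circle(W, 60.06) and circle(T, 24.52); the above-WN intersection is Z = (48.06, 36.02). F is the foot of the tangent from Z: F = (56.56, 16.17).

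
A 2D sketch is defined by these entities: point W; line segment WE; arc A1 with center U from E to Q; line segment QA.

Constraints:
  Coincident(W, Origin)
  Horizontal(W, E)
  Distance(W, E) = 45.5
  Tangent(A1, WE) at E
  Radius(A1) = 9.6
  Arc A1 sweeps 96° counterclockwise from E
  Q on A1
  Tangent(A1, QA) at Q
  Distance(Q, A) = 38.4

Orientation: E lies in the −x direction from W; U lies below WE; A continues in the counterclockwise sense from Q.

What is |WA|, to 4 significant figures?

70.61

W is at the origin; WE is horizontal with |WE| = 45.5 and E on the −x side, so E = (-45.50, 0.000). Since A1 is tangent to WE there, UE ⟂ WE, so U = E + (0, -9.6) = (-45.50, -9.600). On A1, E sits at bearing 90° from U; a 96° counterclockwise sweep puts Q at bearing 186°, so Q = U + 9.6·(cos 186°, sin 186°) = (-55.05, -10.60). A1 meets QA tangentially, so UQ is at right angles to QA, so QA runs along (−sin 186°, cos 186°); with |QA| = 38.4, A = (-51.03, -48.79). Then |WA| = |A − W| = 70.61.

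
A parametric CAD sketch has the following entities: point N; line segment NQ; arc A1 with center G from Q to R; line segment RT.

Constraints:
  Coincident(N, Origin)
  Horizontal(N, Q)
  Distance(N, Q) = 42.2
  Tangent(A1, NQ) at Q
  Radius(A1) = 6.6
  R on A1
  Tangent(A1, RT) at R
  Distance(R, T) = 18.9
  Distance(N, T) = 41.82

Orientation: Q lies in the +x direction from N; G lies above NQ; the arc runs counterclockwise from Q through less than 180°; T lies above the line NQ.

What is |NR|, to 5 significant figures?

48.243

Checks: ∠(GQ, QN) = 90.00° ✓; |GQ| = 6.600 ✓; |GR| = 6.600 ✓; ∠(GR, RT) = 90.00° ✓; |RT| = 18.90 ✓; |NT| = 41.82 ✓.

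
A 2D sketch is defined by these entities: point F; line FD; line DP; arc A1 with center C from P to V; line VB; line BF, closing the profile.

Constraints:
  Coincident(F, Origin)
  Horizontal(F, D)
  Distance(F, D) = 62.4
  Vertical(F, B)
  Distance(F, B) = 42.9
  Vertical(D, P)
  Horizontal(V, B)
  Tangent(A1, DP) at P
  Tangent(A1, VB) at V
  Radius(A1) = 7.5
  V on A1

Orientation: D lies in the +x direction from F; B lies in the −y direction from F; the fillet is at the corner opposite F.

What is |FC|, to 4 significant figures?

65.32

F is at the origin; F and D share the same y with |FD| = 62.4 and D on the +x side, so D = (62.40, 0.000). FB is vertical with |FB| = 42.9 and B on the −y side, so B = (0.000, -42.90). The virtual corner opposite F is at (62.40, -42.90). A1 meets DP tangentially, so CP is at right angles to DP and since A1 is tangent to VB there, CV ⟂ VB, with radius 7.5, so the center C sits 7.5 in from both sides at C = (54.90, -35.40). Then |FC| = |C − F| = 65.32.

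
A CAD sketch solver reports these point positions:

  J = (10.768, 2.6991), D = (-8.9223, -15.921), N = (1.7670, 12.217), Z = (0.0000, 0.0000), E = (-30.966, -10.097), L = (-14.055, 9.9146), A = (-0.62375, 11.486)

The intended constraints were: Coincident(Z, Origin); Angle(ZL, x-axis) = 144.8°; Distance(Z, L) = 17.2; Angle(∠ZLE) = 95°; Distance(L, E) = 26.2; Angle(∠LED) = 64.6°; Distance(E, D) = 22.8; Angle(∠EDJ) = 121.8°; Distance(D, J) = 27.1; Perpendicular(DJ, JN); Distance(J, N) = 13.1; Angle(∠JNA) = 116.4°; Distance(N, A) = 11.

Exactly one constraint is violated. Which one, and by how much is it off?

Distance(N, A) = 11 — off by 8.50.

Z = (0.00, 0.00) ✓; ZL at 144.8° ✓; |ZL| = 17.20 ✓; ∠ZLE = 95.00° ✓; |LE| = 26.20 ✓; ∠LED = 64.60° ✓; |ED| = 22.80 ✓; ∠EDJ = 121.8° ✓; |DJ| = 27.10 ✓; ∠(DJ, JN) = 90.00° ✓; |JN| = 13.10 ✓; ∠JNA = 116.4° ✓; |NA| = 2.500 ✗.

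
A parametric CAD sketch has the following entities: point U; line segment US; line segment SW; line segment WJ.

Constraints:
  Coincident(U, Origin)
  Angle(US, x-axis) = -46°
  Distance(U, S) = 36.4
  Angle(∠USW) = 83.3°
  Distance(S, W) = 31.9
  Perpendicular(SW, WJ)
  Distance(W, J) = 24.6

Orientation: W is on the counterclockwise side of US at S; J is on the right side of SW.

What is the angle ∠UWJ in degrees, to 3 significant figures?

143°

U is at the origin; US runs at -46.0° with length 36.4, so S = 36.4·(cos -46.0°, sin -46.0°) = (25.3, -26.2). ∠USW = 83.3°, so SW runs at -46.0° + (180° − 83.3°) = 50.7° from the x-axis; with |SW| = 31.9, W = S + 31.9·(cos 50.7°, sin 50.7°) = (45.5, -1.50). SW ⟂ WJ; with |WJ| = 24.6 on the right of SW, J = W + 24.6·(0.774, -0.633) = (64.5, -17.1). Then cos ∠UWJ = WU·WJ / (|WU||WJ|), giving 143°.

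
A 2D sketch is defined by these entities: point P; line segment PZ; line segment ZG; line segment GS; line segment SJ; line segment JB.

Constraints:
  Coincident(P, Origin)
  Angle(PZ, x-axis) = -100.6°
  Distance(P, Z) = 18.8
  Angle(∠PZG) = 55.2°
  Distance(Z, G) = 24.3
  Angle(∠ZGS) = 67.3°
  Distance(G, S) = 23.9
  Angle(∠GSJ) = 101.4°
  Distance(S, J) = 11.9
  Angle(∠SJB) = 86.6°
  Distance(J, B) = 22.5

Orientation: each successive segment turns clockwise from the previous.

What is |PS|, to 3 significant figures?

7.91

∠PZG = 55.2° gives ZG at 135° from the x-axis; with |ZG| = 24.3, G = (-20.5, -1.18). ∠ZGS = 67.3° gives GS at 21.9° from the x-axis; with |GS| = 23.9, S = (1.65, 7.74). Then |PS| = |S − P| = 7.91.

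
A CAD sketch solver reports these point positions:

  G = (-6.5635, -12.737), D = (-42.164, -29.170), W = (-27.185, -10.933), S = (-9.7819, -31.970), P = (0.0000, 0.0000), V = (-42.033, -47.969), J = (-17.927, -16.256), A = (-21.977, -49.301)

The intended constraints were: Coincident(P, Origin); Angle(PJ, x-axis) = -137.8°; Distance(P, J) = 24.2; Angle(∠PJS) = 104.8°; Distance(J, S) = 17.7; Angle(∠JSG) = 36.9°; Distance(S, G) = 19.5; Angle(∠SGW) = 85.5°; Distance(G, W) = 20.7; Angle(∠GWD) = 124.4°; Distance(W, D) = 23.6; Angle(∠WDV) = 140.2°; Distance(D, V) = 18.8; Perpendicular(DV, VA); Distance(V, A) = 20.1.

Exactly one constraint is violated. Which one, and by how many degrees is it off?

Perpendicular(DV, VA) — off by 4.20°.

P = (0.00, 0.00) ✓; PJ at -137.8° ✓; |PJ| = 24.20 ✓; ∠PJS = 104.8° ✓; |JS| = 17.70 ✓; ∠JSG = 36.90° ✓; |SG| = 19.50 ✓; ∠SGW = 85.50° ✓; |GW| = 20.70 ✓; ∠GWD = 124.4° ✓; |WD| = 23.60 ✓; ∠WDV = 140.2° ✓; |DV| = 18.80 ✓; ∠(DV, VA) = 85.80° ✗; |VA| = 20.10 ✓.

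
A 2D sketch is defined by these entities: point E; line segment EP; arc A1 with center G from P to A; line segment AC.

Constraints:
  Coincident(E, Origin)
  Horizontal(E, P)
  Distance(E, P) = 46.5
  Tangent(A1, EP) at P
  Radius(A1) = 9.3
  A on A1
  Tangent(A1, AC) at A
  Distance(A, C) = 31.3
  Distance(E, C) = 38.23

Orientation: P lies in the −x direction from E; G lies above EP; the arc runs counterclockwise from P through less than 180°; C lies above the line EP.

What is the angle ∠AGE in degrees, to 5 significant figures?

20.213°

E is at the origin; E and P share the same y with |EP| = 46.5 and P on the −x side, so P = (-46.500, 0.0000). A1 meets EP tangentially, so GP is at right angles to EP, so G = P + (0, 9.3) = (-46.500, 9.3000). Since GA ⟂ AC (tangency), |GC| = √(9.3² + 31.3²) = 32.652 regardless of where A sits on A1. So C lies on both circle(E, 38.23) and circle(G, 32.652); the above-EP intersection is C = (-22.207, 31.119). A is the foot of the tangent from C: A = (-38.572, 4.4375).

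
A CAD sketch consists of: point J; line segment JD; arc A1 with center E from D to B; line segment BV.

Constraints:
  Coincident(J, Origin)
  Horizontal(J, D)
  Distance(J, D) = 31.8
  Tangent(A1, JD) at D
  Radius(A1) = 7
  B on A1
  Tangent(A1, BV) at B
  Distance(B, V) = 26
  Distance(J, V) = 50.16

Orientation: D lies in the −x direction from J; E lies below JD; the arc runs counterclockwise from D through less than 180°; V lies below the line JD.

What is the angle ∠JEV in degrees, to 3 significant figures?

115°

Checks: |EB| = 7.000 ✓; ∠(EB, BV) = 90.00° ✓; |BV| = 26.00 ✓; |JV| = 50.16 ✓.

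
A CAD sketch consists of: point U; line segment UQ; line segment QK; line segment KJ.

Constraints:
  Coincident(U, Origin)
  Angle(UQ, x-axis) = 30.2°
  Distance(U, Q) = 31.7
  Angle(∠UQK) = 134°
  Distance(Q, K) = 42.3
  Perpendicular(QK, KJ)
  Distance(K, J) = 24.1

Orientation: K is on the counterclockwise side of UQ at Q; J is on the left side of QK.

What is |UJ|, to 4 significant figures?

64.33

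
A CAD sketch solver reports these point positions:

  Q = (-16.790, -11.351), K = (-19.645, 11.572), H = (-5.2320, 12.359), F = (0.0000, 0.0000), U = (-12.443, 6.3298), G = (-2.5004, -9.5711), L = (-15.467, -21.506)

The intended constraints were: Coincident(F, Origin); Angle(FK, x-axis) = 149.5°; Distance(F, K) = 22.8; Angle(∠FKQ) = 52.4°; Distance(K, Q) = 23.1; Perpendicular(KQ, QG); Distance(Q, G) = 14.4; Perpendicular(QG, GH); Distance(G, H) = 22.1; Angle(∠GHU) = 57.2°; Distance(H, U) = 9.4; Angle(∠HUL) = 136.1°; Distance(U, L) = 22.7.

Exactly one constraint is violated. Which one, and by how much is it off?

Distance(U, L) = 22.7 — off by 5.30.

F = (0.00, 0.00) ✓; FK at 149.5° ✓; |FK| = 22.80 ✓; ∠FKQ = 52.40° ✓; |KQ| = 23.10 ✓; ∠(KQ, QG) = 90.00° ✓; |QG| = 14.40 ✓; ∠(QG, GH) = 90.00° ✓; |GH| = 22.10 ✓; ∠GHU = 57.20° ✓; |HU| = 9.399 ✓; ∠HUL = 136.1° ✓; |UL| = 28.00 ✗.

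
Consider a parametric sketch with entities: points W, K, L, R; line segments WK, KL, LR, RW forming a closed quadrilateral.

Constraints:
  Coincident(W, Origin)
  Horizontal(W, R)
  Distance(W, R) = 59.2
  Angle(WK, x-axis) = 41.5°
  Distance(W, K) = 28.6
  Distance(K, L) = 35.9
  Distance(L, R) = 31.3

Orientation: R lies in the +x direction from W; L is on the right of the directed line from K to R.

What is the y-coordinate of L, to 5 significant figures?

-15.374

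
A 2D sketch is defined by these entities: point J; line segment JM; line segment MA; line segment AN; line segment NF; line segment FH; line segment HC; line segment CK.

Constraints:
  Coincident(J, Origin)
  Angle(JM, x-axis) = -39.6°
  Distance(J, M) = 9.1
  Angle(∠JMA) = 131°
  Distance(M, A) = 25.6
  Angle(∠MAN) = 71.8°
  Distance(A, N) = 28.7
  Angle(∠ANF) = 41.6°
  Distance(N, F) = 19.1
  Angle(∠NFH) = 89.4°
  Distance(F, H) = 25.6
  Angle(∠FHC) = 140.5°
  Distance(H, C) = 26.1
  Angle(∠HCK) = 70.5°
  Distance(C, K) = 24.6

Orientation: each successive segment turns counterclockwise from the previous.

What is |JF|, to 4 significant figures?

15.29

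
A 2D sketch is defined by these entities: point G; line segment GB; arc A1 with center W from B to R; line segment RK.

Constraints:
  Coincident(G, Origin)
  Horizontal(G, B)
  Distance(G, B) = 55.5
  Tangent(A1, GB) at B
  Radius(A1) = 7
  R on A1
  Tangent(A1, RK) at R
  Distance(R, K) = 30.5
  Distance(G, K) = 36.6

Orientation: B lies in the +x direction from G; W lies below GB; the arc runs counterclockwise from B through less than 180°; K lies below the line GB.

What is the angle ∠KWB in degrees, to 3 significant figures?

121°

G is at the origin; GB is horizontal with |GB| = 55.5 and B on the +x side, so B = (55.5, 0.00). Tangency of A1 to GB means the radius WB is perpendicular to GB, so W = B + (0, -7) = (55.5, -7.00). Since WR ⟂ RK (tangency), |WK| = √(7.0² + 30.5²) = 31.3 regardless of where R sits on A1. So K lies on both circle(G, 36.6) and circle(W, 31.3); the below-GB intersection is K = (28.5, -22.9). R is the foot of the tangent from K: R = (50.7, -1.92).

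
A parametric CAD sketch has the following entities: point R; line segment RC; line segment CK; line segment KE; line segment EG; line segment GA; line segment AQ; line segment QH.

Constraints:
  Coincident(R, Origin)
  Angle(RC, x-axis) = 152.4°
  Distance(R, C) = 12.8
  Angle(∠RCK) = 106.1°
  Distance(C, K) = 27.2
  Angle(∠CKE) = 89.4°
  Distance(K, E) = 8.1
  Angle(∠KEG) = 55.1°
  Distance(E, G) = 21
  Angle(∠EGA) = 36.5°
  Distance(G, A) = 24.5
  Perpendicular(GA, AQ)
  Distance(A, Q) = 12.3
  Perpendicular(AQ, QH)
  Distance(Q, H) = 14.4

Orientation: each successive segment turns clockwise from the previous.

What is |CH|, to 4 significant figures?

21.86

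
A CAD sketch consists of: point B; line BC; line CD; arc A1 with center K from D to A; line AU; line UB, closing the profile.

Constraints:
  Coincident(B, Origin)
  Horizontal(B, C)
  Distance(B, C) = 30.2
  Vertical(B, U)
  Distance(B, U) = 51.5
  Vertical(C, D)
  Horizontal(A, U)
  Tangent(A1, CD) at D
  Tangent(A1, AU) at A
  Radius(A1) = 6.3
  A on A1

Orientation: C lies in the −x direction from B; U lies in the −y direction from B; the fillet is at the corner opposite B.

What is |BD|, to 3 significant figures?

54.4

B is at the origin; B and C share the same y with |BC| = 30.2 and C on the −x side, so C = (-30.2, 0.00). BU is vertical with |BU| = 51.5 and U on the −y side, so U = (0.00, -51.5). The virtual corner opposite B is at (-30.2, -51.5). The tangent condition forces KD to be normal to CD and since A1 is tangent to AU there, KA ⟂ AU, with radius 6.3, so the center K sits 6.3 in from both sides at K = (-23.9, -45.2). That places the tangent points at D = (-30.2, -45.2) on CD and A = (-23.9, -51.5) on AU. Then |BD| = |D − B| = 54.4.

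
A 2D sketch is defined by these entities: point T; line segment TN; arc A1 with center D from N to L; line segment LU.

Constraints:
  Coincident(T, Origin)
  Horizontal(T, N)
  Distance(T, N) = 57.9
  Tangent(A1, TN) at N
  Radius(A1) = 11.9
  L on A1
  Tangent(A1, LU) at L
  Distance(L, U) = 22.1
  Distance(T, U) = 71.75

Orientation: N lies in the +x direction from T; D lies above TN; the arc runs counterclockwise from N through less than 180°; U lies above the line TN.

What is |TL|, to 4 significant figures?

70.91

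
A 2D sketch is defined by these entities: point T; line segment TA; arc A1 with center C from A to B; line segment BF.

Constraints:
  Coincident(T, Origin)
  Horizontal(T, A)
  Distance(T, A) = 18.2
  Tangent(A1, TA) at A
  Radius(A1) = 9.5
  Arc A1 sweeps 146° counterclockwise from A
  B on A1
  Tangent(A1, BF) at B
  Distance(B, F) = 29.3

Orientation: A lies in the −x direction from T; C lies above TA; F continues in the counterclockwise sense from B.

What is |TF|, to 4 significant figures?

50.22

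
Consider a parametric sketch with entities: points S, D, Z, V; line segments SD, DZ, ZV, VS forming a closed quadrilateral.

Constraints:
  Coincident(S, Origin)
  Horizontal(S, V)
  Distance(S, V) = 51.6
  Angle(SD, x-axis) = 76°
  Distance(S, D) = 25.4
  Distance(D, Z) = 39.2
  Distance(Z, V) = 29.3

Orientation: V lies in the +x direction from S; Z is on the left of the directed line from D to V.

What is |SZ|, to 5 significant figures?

53.433

S is at the origin; SV is horizontal with |SV| = 51.6 and V in +x, so V = (51.6, 0). SD runs at 76.0° with |SD| = 25.4, so D = (6.1448, 24.646). Z is determined by |DZ| = 39.2 and |ZV| = 29.3 together: it lies at the intersection of circle(D, 39.2) and circle(V, 29.3). With |DV| = 51.707, the foot of the radical line on DV is 32.411 from D and the perpendicular offset is √(39.2² − 32.411²) = 22.049. Taking the left-of-DV solution: Z = (45.147, 28.581).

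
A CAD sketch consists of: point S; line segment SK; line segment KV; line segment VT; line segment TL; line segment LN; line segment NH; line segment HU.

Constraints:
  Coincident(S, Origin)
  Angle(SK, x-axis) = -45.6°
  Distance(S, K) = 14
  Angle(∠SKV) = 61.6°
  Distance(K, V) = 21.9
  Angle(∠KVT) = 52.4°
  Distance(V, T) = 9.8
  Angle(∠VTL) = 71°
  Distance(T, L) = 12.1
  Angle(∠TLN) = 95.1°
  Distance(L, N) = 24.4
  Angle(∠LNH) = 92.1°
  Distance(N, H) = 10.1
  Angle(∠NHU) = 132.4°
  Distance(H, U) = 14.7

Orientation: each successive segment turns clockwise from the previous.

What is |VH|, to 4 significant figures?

16.34

S is at the origin; SK runs at -45.6° with length 14.0, so K = (9.795, -10.00). ∠SKV = 61.6° gives KV at -164.0° from the x-axis; with |KV| = 21.9, V = (-11.26, -16.04). ∠KVT = 52.4° gives VT at 68.40° from the x-axis; with |VT| = 9.8, T = (-7.649, -6.927). ∠VTL = 71.0° gives TL at -40.60° from the x-axis; with |TL| = 12.1, L = (1.538, -14.80). ∠TLN = 95.1° gives LN at -125.5° from the x-axis; with |LN| = 24.4, N = (-12.63, -34.67). ∠LNH = 92.1° gives NH at 146.6° from the x-axis; with |NH| = 10.1, H = (-21.06, -29.11). Then |VH| = |H − V| = 16.34.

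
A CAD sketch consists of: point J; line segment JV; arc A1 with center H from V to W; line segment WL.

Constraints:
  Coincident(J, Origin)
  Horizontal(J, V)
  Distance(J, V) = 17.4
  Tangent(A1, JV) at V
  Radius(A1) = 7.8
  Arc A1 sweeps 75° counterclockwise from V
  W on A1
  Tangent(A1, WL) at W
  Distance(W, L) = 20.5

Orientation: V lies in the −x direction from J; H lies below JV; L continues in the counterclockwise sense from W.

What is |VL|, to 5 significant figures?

28.624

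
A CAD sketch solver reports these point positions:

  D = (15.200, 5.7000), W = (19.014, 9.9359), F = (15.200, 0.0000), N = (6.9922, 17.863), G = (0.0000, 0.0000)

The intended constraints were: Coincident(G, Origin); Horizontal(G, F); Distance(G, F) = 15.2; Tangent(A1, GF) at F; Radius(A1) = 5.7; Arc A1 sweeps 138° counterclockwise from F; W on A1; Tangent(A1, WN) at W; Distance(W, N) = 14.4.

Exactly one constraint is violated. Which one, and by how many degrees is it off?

Tangent(A1, WN) at W — off by 8.60°.

G = (0.00, 0.00) ✓; G.y = 0.00, F.y = 0.00 ✓; |GF| = 15.20 ✓; ∠(DF, FG) = 90.00° ✓; |DF| = 5.700 ✓; bearing(D→W) − bearing(D→F) = 138.0° ✓; |DW| = 5.700 ✓; ∠(DW, WN) = 81.40° ✗; |WN| = 14.40 ✓.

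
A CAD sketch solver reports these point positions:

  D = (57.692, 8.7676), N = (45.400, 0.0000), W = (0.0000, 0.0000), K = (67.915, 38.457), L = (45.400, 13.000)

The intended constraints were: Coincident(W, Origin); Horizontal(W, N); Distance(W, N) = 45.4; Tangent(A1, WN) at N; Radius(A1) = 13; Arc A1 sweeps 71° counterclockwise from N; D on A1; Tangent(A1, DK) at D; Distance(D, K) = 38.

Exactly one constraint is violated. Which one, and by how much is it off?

Distance(D, K) = 38 — off by 6.60.

W = (0.00, 0.00) ✓; W.y = 0.00, N.y = 0.00 ✓; |WN| = 45.40 ✓; ∠(LN, NW) = 90.00° ✓; |LN| = 13.00 ✓; bearing(L→D) − bearing(L→N) = 71.00° ✓; |LD| = 13.00 ✓; ∠(LD, DK) = 90.00° ✓; |DK| = 31.40 ✗.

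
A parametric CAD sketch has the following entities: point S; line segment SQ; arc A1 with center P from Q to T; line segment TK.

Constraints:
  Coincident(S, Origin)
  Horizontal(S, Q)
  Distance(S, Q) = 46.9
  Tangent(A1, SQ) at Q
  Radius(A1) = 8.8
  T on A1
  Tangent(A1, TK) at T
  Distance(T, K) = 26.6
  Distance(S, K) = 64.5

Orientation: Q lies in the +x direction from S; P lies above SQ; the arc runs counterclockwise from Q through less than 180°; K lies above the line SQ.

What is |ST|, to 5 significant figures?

56.478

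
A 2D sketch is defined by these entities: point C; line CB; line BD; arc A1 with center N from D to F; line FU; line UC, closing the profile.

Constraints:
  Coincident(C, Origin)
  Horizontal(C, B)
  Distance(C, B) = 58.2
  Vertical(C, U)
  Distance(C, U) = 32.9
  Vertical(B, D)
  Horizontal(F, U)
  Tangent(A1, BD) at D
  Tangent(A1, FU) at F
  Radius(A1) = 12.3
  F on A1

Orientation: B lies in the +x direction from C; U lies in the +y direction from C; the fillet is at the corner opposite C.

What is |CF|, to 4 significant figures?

56.47

C is at the origin; C and B share the same y with |CB| = 58.2 and B on the +x side, so B = (58.20, 0.000). CU is vertical with |CU| = 32.9 and U on the +y side, so U = (0.000, 32.90). The virtual corner opposite C is at (58.20, 32.90). The tangent condition forces ND to be normal to BD and tangency of A1 to FU means the radius NF is perpendicular to FU, with radius 12.3, so the center N sits 12.3 in from both sides at N = (45.90, 20.60). That places the tangent points at D = (58.20, 20.60) on BD and F = (45.90, 32.90) on FU. Then |CF| = |F − C| = 56.47.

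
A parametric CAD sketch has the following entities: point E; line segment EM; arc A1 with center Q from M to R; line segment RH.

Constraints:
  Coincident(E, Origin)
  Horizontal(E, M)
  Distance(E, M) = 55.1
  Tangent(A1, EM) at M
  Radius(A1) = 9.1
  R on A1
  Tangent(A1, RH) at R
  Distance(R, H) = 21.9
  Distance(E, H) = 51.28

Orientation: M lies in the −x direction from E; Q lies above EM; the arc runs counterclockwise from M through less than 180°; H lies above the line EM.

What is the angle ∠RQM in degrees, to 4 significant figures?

79.80°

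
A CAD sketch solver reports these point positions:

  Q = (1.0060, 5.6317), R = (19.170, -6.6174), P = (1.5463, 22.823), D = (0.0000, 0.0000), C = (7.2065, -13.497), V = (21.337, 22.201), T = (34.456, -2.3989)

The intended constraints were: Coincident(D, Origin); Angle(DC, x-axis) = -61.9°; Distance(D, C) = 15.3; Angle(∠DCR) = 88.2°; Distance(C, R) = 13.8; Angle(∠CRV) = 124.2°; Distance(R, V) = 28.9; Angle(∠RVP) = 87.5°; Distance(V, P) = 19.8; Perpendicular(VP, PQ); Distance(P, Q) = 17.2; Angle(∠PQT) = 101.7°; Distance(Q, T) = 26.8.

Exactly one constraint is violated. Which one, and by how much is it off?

Distance(Q, T) = 26.8 — off by 7.60.

D = (0.00, 0.00) ✓; DC at -61.90° ✓; |DC| = 15.30 ✓; ∠DCR = 88.20° ✓; |CR| = 13.80 ✓; ∠CRV = 124.2° ✓; |RV| = 28.90 ✓; ∠RVP = 87.50° ✓; |VP| = 19.80 ✓; ∠(VP, PQ) = 90.00° ✓; |PQ| = 17.20 ✓; ∠PQT = 101.7° ✓; |QT| = 34.40 ✗.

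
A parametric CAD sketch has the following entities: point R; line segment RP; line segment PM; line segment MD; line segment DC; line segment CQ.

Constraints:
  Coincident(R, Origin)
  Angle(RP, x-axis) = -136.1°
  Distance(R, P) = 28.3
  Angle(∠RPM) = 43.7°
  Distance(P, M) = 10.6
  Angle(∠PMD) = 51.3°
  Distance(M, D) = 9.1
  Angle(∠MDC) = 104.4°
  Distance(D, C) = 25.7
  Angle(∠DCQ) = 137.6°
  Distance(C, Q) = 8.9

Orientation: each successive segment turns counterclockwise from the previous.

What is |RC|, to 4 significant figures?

45.27

R is at the origin; RP runs at -136.1° with length 28.3, so P = (-20.39, -19.62). ∠RPM = 43.7° gives PM at 0.2000° from the x-axis; with |PM| = 10.6, M = (-9.792, -19.59). ∠PMD = 51.3° gives MD at 128.9° from the x-axis; with |MD| = 9.1, D = (-15.51, -12.50). ∠MDC = 104.4° gives DC at -155.5° from the x-axis; with |DC| = 25.7, C = (-38.89, -23.16). Then |RC| = |C − R| = 45.27.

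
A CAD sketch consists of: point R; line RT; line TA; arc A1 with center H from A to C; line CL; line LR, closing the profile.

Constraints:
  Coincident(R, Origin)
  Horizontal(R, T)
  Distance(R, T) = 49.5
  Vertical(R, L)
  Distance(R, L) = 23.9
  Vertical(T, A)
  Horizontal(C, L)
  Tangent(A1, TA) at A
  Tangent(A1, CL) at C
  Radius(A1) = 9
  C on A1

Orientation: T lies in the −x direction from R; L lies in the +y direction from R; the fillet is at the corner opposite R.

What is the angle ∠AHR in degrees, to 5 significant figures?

159.80°

R is at the origin; RT is horizontal with |RT| = 49.5 and T on the −x side, so T = (-49.500, 0.0000). R and L share the same x with |RL| = 23.9 and L on the +y side, so L = (0.0000, 23.900). The virtual corner opposite R is at (-49.500, 23.900). A1 meets TA tangentially, so HA is at right angles to TA and since A1 is tangent to CL there, HC ⟂ CL, with radius 9.0, so the center H sits 9.0 in from both sides at H = (-40.500, 14.900). That places the tangent points at A = (-49.500, 14.900) on TA and C = (-40.500, 23.900) on CL. Then cos ∠AHR = HA·HR / (|HA||HR|), giving 159.80°.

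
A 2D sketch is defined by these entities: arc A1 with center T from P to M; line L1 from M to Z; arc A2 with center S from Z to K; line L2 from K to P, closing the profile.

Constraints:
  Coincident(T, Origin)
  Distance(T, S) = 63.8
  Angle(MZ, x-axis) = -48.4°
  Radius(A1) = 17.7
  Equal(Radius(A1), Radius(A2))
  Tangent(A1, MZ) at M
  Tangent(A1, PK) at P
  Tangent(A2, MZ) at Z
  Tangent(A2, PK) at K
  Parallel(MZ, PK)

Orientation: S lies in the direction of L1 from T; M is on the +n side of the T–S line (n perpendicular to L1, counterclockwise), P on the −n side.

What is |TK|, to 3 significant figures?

66.2

The slot axis is L1's direction at -48.4°, so u = (cos -48.4°, sin -48.4°) = (0.664, -0.748) and n = (−sin -48.4°, cos -48.4°) = (0.748, 0.664). T is at the origin and S lies 63.8 along u from T, so S = 63.8·u = (42.4, -47.7). Tangency of A1 to both parallel lines with radius 17.7 puts M and P at T ± 17.7·n: M = (13.2, 11.8), P = (-13.2, -11.8). Equal radii place Z and K the same way about S: Z = S + 17.7·n = (55.6, -36.0), K = S − 17.7·n = (29.1, -59.5). Then |TK| = |K − T| = 66.2.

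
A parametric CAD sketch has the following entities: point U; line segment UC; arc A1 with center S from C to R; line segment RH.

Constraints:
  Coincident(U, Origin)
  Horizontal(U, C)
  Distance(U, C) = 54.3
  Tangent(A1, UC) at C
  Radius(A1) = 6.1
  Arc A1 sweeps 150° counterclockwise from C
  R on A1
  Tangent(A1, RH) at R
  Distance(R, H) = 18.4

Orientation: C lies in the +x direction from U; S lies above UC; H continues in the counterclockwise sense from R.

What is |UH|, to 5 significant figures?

46.248

On A1, C sits at bearing -90° from S; a 150° counterclockwise sweep puts R at bearing 60°, so R = S + 6.1·(cos 60°, sin 60°) = (57.350, 11.383). Since A1 is tangent to RH there, SR ⟂ RH, so RH runs along (−sin 60°, cos 60°); with |RH| = 18.4, H = (41.415, 20.583). Then |UH| = |H − U| = 46.248.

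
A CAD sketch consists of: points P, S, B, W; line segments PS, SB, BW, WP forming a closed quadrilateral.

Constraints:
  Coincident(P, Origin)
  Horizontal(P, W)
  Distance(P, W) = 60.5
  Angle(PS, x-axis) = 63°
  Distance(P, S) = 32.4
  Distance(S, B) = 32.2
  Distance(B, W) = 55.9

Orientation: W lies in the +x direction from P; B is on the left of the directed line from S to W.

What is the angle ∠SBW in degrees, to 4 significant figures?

70.00°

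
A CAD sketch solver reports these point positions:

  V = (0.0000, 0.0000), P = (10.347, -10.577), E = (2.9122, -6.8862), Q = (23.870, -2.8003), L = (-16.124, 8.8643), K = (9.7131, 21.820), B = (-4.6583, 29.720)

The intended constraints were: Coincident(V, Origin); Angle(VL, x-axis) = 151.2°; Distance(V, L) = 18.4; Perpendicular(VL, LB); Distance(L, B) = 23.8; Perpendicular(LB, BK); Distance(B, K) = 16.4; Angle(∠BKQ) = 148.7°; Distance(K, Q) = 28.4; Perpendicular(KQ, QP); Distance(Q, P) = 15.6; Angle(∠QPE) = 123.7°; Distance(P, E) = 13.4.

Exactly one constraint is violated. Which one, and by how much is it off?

Distance(P, E) = 13.4 — off by 5.10.

V = (0.00, 0.00) ✓; VL at 151.2° ✓; |VL| = 18.40 ✓; ∠(VL, LB) = 90.00° ✓; |LB| = 23.80 ✓; ∠(LB, BK) = 90.00° ✓; |BK| = 16.40 ✓; ∠BKQ = 148.7° ✓; |KQ| = 28.40 ✓; ∠(KQ, QP) = 90.00° ✓; |QP| = 15.60 ✓; ∠QPE = 123.7° ✓; |PE| = 8.300 ✗.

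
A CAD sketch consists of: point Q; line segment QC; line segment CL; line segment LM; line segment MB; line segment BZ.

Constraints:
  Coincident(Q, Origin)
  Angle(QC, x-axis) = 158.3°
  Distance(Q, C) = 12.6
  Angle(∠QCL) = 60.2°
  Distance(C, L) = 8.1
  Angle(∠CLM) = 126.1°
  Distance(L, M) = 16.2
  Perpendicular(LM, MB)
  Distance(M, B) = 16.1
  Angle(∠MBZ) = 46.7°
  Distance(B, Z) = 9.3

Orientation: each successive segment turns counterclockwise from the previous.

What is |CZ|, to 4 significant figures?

14.56

Q is at the origin; QC runs at 158.3° with length 12.6, so C = (-11.71, 4.659). ∠QCL = 60.2° gives CL at -81.90° from the x-axis; with |CL| = 8.1, L = (-10.57, -3.360). ∠CLM = 126.1° gives LM at -28.00° from the x-axis; with |LM| = 16.2, M = (3.738, -10.97). The perpendicularity gives MB at right angles to LM, so MB runs at 62.00°; with |MB| = 16.1, B = (11.30, 3.250). ∠MBZ = 46.7° gives BZ at -164.7° from the x-axis; with |BZ| = 9.3, Z = (2.326, 0.7956). Then |CZ| = |Z − C| = 14.56.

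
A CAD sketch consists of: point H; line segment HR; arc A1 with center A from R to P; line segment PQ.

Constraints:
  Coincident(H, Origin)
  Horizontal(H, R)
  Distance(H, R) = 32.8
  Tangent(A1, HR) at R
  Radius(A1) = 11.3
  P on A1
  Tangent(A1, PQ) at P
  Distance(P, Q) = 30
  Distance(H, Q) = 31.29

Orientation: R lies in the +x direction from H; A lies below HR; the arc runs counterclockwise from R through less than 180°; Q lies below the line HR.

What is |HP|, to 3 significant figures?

23.9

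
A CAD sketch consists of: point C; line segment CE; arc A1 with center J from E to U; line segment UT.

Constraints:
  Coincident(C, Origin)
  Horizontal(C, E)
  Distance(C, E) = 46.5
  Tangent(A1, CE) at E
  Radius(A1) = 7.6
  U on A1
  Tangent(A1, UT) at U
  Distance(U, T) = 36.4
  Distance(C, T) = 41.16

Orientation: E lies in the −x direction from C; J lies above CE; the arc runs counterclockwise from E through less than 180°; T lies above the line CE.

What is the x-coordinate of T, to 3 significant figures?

-21.5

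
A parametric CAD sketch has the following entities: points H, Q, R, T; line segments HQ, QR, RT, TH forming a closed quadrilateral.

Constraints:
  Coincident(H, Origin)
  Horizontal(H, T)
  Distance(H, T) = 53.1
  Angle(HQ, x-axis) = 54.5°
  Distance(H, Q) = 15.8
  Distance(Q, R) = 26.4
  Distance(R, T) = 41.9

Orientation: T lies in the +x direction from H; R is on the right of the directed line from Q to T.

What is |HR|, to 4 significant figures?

18.77

Checks: |QR| = 26.40 ✓; |RT| = 41.90 ✓.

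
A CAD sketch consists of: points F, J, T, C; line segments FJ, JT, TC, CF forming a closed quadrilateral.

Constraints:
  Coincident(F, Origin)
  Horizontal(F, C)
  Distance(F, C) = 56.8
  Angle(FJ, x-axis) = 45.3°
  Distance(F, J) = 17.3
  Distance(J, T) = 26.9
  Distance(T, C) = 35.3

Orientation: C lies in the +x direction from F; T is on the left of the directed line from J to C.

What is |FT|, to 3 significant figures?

44.0

F is at the origin; F and C share the same y with |FC| = 56.8 and C in +x, so C = (56.8, 0). FJ runs at 45.3° with |FJ| = 17.3, so J = (12.2, 12.3). T is determined by |JT| = 26.9 and |TC| = 35.3 together: it lies at the intersection of circle(J, 26.9) and circle(C, 35.3). With |JC| = 46.3, the foot of the radical line on JC is 17.5 from J and the perpendicular offset is √(26.9² − 17.5²) = 20.4. Taking the left-of-JC solution: T = (34.5, 27.3).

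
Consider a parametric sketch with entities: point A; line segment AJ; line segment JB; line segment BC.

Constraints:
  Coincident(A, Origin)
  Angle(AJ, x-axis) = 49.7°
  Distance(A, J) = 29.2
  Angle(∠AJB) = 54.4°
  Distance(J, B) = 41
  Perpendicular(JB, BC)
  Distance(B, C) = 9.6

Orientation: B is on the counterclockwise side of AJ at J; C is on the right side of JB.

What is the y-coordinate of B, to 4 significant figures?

25.63

A is at the origin; AJ runs at 49.7° with length 29.2, so J = 29.2·(cos 49.7°, sin 49.7°) = (18.89, 22.27). ∠AJB = 54.4°, so JB runs at 49.7° + (180° − 54.4°) = 175.3° from the x-axis; with |JB| = 41.0, B = J + 41.0·(cos 175.3°, sin 175.3°) = (-21.98, 25.63). So B.y = 25.63.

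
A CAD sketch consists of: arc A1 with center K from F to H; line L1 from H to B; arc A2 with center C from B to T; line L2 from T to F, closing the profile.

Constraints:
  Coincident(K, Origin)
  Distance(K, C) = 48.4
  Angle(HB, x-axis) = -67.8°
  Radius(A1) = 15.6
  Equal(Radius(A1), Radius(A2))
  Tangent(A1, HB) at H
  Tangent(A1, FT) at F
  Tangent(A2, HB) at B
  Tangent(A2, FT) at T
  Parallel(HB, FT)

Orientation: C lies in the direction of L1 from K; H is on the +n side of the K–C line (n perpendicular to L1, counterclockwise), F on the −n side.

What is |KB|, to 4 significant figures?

50.85

The slot axis is L1's direction at -67.8°, so u = (cos -67.8°, sin -67.8°) = (0.3778, -0.9259) and n = (−sin -67.8°, cos -67.8°) = (0.9259, 0.3778). K is at the origin and C lies 48.4 along u from K, so C = 48.4·u = (18.29, -44.81). Tangency of A1 to both parallel lines with radius 15.6 puts H and F at K ± 15.6·n: H = (14.44, 5.894), F = (-14.44, -5.894). Equal radii place B and T the same way about C: B = C + 15.6·n = (32.73, -38.92), T = C − 15.6·n = (3.844, -50.71). Then |KB| = |B − K| = 50.85.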